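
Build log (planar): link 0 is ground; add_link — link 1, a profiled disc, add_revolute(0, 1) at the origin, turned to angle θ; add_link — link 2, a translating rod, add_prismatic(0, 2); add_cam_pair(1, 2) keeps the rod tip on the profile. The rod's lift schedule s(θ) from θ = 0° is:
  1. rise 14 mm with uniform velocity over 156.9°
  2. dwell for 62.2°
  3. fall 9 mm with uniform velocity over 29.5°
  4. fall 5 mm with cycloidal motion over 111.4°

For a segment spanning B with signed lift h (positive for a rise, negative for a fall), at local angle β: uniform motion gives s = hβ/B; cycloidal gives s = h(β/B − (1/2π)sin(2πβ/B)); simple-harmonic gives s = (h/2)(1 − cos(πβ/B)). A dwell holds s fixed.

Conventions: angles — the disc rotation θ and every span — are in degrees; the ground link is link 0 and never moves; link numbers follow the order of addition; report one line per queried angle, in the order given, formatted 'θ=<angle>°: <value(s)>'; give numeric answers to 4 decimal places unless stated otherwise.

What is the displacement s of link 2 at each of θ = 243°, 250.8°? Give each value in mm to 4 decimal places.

seg 1 [0°–156.9°] uniform, h=14: full span → s += 14 → s = 14.0000
seg 2 [156.9°–219.1°] dwell: s stays 14.0000
seg 3 [219.1°–248.6°] uniform, h=-9: θ=243° here. β=23.9, B=29.5. -9·23.9/29.5 = -7.2915 → s = 6.7085
seg 3 [219.1°–248.6°] uniform, h=-9: full span → s += -9 → s = 5.0000
seg 4 [248.6°–360°] cycloidal, h=-5: θ=250.8° here. β=2.2, B=111.4. -5·(0.0197 − sin(2π·0.0197)/(2π)) = -0.0003 → s = 4.9997

θ=243°: 6.7085
θ=250.8°: 4.9997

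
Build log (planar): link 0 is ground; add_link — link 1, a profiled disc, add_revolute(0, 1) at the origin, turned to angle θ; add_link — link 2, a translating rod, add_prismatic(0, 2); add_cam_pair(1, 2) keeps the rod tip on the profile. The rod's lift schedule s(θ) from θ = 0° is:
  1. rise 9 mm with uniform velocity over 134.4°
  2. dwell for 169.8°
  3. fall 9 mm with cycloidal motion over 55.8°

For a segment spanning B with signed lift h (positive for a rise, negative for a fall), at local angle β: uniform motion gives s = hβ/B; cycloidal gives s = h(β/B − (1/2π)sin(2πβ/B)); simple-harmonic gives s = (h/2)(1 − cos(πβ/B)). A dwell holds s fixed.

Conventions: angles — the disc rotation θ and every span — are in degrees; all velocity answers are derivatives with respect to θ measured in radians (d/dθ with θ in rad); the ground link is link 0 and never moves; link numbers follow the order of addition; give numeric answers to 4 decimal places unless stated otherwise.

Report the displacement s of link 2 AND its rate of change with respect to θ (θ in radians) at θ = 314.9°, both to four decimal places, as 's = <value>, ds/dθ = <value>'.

seg 1 [0°–134.4°] uniform, h=9: full span → s += 9 → s = 9.0000
seg 2 [134.4°–304.2°] dwell: s stays 9.0000
seg 3 [304.2°–360°] cycloidal, h=-9: θ=314.9° here. β=10.7, B=55.8. -9·(0.1918 − sin(2π·0.1918)/(2π)) = -0.3883 → s = 8.6117
velocity in seg [304.2°–360°] (cycloidal), θ in radians: β = 10.7° = 0.1868 rad, B = 55.8° = 0.9739 rad; ds/dθ = (h/B)(1 − cos(2πβ/B)) = ((-9)/0.9739)(1 − cos(2π·0.1918)) = -5.934343 mm/rad

s = 8.6117, ds/dθ = -5.9343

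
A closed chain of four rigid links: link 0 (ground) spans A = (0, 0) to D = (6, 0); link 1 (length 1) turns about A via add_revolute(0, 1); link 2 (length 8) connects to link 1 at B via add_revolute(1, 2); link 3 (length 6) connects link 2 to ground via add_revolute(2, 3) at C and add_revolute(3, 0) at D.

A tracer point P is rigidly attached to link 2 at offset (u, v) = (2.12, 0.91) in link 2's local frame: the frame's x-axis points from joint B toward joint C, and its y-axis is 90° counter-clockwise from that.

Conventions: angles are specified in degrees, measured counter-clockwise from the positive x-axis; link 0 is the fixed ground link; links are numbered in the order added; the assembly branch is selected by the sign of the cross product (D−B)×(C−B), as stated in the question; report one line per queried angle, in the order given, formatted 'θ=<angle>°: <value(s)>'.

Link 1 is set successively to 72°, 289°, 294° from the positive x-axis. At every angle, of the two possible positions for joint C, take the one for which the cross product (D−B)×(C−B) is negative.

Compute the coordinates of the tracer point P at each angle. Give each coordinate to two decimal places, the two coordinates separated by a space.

A=(0,0), D=(6.00,0)
θ=72°: B = A + 1.00·(cos72°, sin72°) = (0.3090, 0.9511)
θ=72°: |BD| = 5.7699
θ=72°: circle(B,8.00) ∩ circle(D,6.00): a=5.3113, h=5.9825
θ=72°:   candidates: C₊=(6.5338,5.9762) cross=34.518; C₋=(4.5616,-5.8250) cross=-34.518
θ=72°:   branch - wants cross < 0 → take C=(4.5616,-5.8250) (cross=-34.518)
θ=72°: ex = (C−B)/|BC| = (0.5316,-0.8470); ey = (0.8470,0.5316)
θ=72°: P = B + 2.12·ex + 0.91·ey = (2.2067,-0.3609)
θ=289°: B = A + 1.00·(cos289°, sin289°) = (0.3256, -0.9455)
θ=289°: |BD| = 5.7527
θ=289°: circle(B,8.00) ∩ circle(D,6.00): a=5.3100, h=5.9836
θ=289°:   candidates: C₊=(4.5799,5.8295) cross=34.422; C₋=(6.5468,-5.9750) cross=-34.422
θ=289°:   branch - wants cross < 0 → take C=(6.5468,-5.9750) (cross=-34.422)
θ=289°: ex = (C−B)/|BC| = (0.7777,-0.6287); ey = (0.6287,0.7777)
θ=289°: P = B + 2.12·ex + 0.91·ey = (2.5463,-1.5707)
θ=294°: B = A + 1.00·(cos294°, sin294°) = (0.4067, -0.9135)
θ=294°: |BD| = 5.6674
θ=294°: circle(B,8.00) ∩ circle(D,6.00): a=5.3040, h=5.9890
θ=294°:   candidates: C₊=(4.6760,5.8521) cross=33.942; C₋=(6.6067,-5.9692) cross=-33.942
θ=294°:   branch - wants cross < 0 → take C=(6.6067,-5.9692) (cross=-33.942)
θ=294°: ex = (C−B)/|BC| = (0.7750,-0.6320); ey = (0.6320,0.7750)
θ=294°: P = B + 2.12·ex + 0.91·ey = (2.6248,-1.5481)

θ=72°: 2.21 -0.36
θ=289°: 2.55 -1.57
θ=294°: 2.62 -1.55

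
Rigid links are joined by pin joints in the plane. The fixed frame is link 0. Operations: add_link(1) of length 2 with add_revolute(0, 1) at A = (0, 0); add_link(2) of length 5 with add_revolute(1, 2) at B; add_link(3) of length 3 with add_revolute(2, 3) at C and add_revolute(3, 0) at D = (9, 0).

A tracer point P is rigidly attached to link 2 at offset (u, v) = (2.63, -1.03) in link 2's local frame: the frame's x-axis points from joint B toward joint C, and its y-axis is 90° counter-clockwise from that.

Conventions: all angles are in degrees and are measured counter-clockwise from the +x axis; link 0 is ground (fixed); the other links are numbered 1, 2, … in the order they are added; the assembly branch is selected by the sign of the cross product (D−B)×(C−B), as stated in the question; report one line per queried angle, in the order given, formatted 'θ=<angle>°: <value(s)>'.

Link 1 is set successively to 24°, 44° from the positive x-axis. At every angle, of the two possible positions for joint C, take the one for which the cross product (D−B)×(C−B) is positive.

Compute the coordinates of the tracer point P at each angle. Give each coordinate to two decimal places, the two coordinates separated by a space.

A=(0,0), D=(9.00,0)
θ=24°: B = A + 2.00·(cos24°, sin24°) = (1.8271, 0.8135)
θ=24°: |BD| = 7.2189
θ=24°: circle(B,5.00) ∩ circle(D,3.00): a=4.7176, h=1.6564
θ=24°:   candidates: C₊=(6.7013,1.9277) cross=11.958; C₋=(6.3280,-1.3640) cross=-11.958
θ=24°:   branch + wants cross > 0 → take C=(6.7013,1.9277) (cross=11.958)
θ=24°: ex = (C−B)/|BC| = (0.9749,0.2229); ey = (-0.2229,0.9749)
θ=24°: P = B + 2.63·ex + -1.03·ey = (4.6205,0.3955)
θ=44°: B = A + 2.00·(cos44°, sin44°) = (1.4387, 1.3893)
θ=44°: |BD| = 7.6879
θ=44°: circle(B,5.00) ∩ circle(D,3.00): a=4.8845, h=1.0683
θ=44°:   candidates: C₊=(6.4359,1.5573) cross=8.213; C₋=(6.0498,-0.5441) cross=-8.213
θ=44°:   branch + wants cross > 0 → take C=(6.4359,1.5573) (cross=8.213)
θ=44°: ex = (C−B)/|BC| = (0.9994,0.0336); ey = (-0.0336,0.9994)
θ=44°: P = B + 2.63·ex + -1.03·ey = (4.1018,0.4483)

θ=24°: 4.62 0.40
θ=44°: 4.10 0.45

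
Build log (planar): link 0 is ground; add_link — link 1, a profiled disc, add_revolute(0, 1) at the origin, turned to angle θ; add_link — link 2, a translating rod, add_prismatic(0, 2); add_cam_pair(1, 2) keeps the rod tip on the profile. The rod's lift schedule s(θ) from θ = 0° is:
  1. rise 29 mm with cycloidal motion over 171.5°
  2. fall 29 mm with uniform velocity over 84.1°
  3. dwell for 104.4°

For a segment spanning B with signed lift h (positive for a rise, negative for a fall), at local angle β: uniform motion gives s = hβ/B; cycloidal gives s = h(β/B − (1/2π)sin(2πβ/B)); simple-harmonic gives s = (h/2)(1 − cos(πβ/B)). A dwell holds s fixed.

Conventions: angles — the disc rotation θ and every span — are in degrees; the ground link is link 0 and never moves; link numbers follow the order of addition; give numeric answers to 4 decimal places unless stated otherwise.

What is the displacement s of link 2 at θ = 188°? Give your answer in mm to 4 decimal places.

seg 1 [0°–171.5°] cycloidal, h=29: full span → s += 29 → s = 29.0000
seg 2 [171.5°–255.6°] uniform, h=-29: θ=188° here. β=16.5, B=84.1. -29·16.5/84.1 = -5.6897 → s = 23.3103

23.3103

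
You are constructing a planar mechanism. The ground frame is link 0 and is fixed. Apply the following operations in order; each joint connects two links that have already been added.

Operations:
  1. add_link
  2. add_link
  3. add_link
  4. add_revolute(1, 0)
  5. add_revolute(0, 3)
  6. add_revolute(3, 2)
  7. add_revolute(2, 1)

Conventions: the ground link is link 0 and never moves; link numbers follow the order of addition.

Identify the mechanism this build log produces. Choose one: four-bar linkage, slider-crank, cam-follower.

links: 4 (incl. ground); joints: 4 revolute, 0 prismatic, 0 higher (cam) pair, forming one closed loop
4 links in a single 4R loop → four-bar linkage

four-bar linkage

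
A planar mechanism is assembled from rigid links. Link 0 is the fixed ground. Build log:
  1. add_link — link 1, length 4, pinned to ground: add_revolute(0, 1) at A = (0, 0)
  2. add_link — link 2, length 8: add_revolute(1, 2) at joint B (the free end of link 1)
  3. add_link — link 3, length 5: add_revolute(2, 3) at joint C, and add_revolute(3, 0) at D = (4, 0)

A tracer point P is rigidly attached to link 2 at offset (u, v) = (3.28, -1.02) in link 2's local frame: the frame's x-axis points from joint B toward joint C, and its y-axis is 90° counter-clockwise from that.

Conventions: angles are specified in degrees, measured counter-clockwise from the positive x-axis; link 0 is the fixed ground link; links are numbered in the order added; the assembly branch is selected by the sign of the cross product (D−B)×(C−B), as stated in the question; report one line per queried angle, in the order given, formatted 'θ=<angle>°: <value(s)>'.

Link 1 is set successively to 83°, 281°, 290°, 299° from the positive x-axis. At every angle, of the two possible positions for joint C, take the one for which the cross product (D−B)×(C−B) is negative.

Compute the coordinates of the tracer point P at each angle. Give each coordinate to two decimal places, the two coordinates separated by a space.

A=(0,0), D=(4.00,0)
θ=83°: B = A + 4.00·(cos83°, sin83°) = (0.4875, 3.9702)
θ=83°: |BD| = 5.3010
θ=83°: circle(B,8.00) ∩ circle(D,5.00): a=6.3291, h=4.8932
θ=83°:   candidates: C₊=(8.3460,2.4723) cross=25.938; C₋=(1.0165,-4.0123) cross=-25.938
θ=83°:   branch - wants cross < 0 → take C=(1.0165,-4.0123) (cross=-25.938)
θ=83°: ex = (C−B)/|BC| = (0.0661,-0.9978); ey = (0.9978,0.0661)
θ=83°: P = B + 3.28·ex + -1.02·ey = (-0.3134,0.6299)
θ=281°: B = A + 4.00·(cos281°, sin281°) = (0.7632, -3.9265)
θ=281°: |BD| = 5.0886
θ=281°: circle(B,8.00) ∩ circle(D,5.00): a=6.3764, h=4.8313
θ=281°:   candidates: C₊=(1.0912,4.0668) cross=24.585; C₋=(8.5471,-2.0794) cross=-24.585
θ=281°:   branch - wants cross < 0 → take C=(8.5471,-2.0794) (cross=-24.585)
θ=281°: ex = (C−B)/|BC| = (0.9730,0.2309); ey = (-0.2309,0.9730)
θ=281°: P = B + 3.28·ex + -1.02·ey = (4.1901,-4.1616)
θ=290°: B = A + 4.00·(cos290°, sin290°) = (1.3681, -3.7588)
θ=290°: |BD| = 4.5886
θ=290°: circle(B,8.00) ∩ circle(D,5.00): a=6.5440, h=4.6018
θ=290°:   candidates: C₊=(1.3520,4.2412) cross=21.116; C₋=(8.8911,-1.0378) cross=-21.116
θ=290°:   branch - wants cross < 0 → take C=(8.8911,-1.0378) (cross=-21.116)
θ=290°: ex = (C−B)/|BC| = (0.9404,0.3401); ey = (-0.3401,0.9404)
θ=290°: P = B + 3.28·ex + -1.02·ey = (4.7995,-3.6023)
θ=299°: B = A + 4.00·(cos299°, sin299°) = (1.9392, -3.4985)
θ=299°: |BD| = 4.0603
θ=299°: circle(B,8.00) ∩ circle(D,5.00): a=6.8327, h=4.1610
θ=299°:   candidates: C₊=(1.8219,4.5007) cross=16.895; C₋=(8.9923,0.2770) cross=-16.895
θ=299°:   branch - wants cross < 0 → take C=(8.9923,0.2770) (cross=-16.895)
θ=299°: ex = (C−B)/|BC| = (0.8816,0.4719); ey = (-0.4719,0.8816)
θ=299°: P = B + 3.28·ex + -1.02·ey = (5.3124,-2.8498)

θ=83°: -0.31 0.63
θ=281°: 4.19 -4.16
θ=290°: 4.80 -3.60
θ=299°: 5.31 -2.85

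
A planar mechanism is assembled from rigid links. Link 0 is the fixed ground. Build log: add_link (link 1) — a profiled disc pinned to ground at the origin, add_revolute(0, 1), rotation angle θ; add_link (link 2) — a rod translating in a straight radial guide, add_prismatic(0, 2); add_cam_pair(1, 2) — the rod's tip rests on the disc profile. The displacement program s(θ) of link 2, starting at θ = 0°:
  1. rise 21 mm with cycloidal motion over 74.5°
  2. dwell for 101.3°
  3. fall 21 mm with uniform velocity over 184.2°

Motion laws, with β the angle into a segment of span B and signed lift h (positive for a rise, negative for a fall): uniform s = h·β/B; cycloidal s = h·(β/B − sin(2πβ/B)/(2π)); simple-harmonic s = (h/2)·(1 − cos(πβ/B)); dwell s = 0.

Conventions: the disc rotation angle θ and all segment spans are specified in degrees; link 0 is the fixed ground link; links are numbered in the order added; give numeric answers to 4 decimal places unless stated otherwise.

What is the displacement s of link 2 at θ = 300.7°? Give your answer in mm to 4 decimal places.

seg 1 [0°–74.5°] cycloidal, h=21: full span → s += 21 → s = 21.0000
seg 2 [74.5°–175.8°] dwell: s stays 21.0000
seg 3 [175.8°–360°] uniform, h=-21: θ=300.7° here. β=124.9, B=184.2. -21·124.9/184.2 = -14.2394 → s = 6.7606

6.7606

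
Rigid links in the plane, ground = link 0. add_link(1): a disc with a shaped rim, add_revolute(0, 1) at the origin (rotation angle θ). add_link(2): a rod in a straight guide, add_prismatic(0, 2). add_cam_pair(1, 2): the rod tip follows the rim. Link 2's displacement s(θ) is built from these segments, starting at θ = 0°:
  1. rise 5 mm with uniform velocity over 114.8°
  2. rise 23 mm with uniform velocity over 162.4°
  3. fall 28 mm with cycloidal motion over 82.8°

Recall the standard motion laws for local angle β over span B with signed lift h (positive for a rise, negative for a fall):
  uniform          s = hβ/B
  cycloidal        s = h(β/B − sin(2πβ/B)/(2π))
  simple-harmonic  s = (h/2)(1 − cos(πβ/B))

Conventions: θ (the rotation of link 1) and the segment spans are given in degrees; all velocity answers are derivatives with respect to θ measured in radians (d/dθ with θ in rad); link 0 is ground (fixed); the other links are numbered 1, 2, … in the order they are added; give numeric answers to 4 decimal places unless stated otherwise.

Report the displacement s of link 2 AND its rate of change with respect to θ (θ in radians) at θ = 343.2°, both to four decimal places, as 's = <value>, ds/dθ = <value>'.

segment 1 (0° to 114.8°, uniform, h = 5) is passed completely: s = 0.0000 + (5) = 5.0000
segment 2 (114.8° to 277.2°, uniform, h = 23) is passed completely: s = 5.0000 + (23) = 28.0000
θ = 343.2° falls in segment 3 (277.2° to 360°, cycloidal, h = -28): β = 343.2 − 277.2 = 66°, B = 82.8°; Δs = -28·(0.7971 − sin(2π·0.7971)/(2π)) = -26.5814; s = 28.0000 − 26.5814 = 1.4186
velocity in seg [277.2°–360°] (cycloidal), θ in radians: β = 66° = 1.1519 rad, B = 82.8° = 1.4451 rad; ds/dθ = (h/B)(1 − cos(2πβ/B)) = ((-28)/1.4451)(1 − cos(2π·0.7971)) = -13.724632 mm/rad

s = 1.4186, ds/dθ = -13.7246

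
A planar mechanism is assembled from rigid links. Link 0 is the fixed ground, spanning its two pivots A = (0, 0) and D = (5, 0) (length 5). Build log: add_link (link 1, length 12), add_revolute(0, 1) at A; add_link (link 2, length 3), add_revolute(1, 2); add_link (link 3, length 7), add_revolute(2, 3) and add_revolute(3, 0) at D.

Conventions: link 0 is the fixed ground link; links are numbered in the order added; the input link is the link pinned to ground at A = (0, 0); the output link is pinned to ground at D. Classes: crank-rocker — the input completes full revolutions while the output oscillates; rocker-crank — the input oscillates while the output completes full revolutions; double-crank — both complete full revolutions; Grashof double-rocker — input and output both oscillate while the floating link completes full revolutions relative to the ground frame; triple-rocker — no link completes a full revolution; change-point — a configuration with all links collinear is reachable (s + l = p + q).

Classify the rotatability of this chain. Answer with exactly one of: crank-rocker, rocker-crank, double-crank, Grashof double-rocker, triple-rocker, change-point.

lengths: ground=5, input=12, coupler=3, output=7
sorted: s=3 (shortest), l=12 (longest), p+q=12
s + l = 15 vs p + q = 12
s + l > p + q → non-Grashof → no link fully rotates → triple-rocker

triple-rocker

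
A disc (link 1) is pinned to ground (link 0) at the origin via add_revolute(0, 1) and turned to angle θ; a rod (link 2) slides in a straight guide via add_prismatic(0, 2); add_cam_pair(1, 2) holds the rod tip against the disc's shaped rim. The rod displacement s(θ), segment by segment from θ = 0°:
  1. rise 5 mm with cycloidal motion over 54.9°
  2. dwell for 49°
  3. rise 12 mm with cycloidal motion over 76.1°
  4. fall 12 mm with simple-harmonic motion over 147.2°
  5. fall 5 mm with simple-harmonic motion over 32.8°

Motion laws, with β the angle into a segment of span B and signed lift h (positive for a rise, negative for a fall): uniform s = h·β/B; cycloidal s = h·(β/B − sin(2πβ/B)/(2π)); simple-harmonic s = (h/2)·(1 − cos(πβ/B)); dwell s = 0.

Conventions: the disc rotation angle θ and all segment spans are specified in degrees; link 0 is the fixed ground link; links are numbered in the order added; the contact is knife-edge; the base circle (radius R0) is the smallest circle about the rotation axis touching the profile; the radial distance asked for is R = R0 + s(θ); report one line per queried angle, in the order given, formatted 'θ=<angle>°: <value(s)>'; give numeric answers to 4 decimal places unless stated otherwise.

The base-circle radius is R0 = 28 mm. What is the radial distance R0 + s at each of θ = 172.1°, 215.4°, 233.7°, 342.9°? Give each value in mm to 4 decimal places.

segment 1 (0° to 54.9°, cycloidal, h = 5) is passed completely: s = 0.0000 + (5) = 5.0000
segment 2 (54.9° to 103.9°, dwell): s unchanged at 5.0000
θ = 172.1° falls in segment 3 (103.9° to 180°, cycloidal, h = 12): β = 172.1 − 103.9 = 68.2°, B = 76.1°; Δs = 12·(0.8962 − sin(2π·0.8962)/(2π)) = 11.9135; s = 5.0000 + 11.9135 = 16.9135
segment 3 (103.9° to 180°, cycloidal, h = 12) is passed completely: s = 5.0000 + (12) = 17.0000
θ = 215.4° falls in segment 4 (180° to 327.2°, simple-harmonic, h = -12): β = 215.4 − 180 = 35.4°, B = 147.2°; Δs = -12/2·(1 − cos(π·0.2405)) = -1.6325; s = 17.0000 − 1.6325 = 15.3675
θ = 233.7° falls in segment 4 (180° to 327.2°, simple-harmonic, h = -12): β = 233.7 − 180 = 53.7°, B = 147.2°; Δs = -12/2·(1 − cos(π·0.3648)) = -3.5276; s = 17.0000 − 3.5276 = 13.4724
segment 4 (180° to 327.2°, simple-harmonic, h = -12) is passed completely: s = 17.0000 + (-12) = 5.0000
θ = 342.9° falls in segment 5 (327.2° to 360°, simple-harmonic, h = -5): β = 342.9 − 327.2 = 15.7°, B = 32.8°; Δs = -5/2·(1 − cos(π·0.4787)) = -2.3325; s = 5.0000 − 2.3325 = 2.6675
θ=172.1°: R = R0 + s = 28 + 16.9135 = 44.9135
θ=215.4°: R = R0 + s = 28 + 15.3675 = 43.3675
θ=233.7°: R = R0 + s = 28 + 13.4724 = 41.4724
θ=342.9°: R = R0 + s = 28 + 2.6675 = 30.6675

θ=172.1°: 44.9135
θ=215.4°: 43.3675
θ=233.7°: 41.4724
θ=342.9°: 30.6675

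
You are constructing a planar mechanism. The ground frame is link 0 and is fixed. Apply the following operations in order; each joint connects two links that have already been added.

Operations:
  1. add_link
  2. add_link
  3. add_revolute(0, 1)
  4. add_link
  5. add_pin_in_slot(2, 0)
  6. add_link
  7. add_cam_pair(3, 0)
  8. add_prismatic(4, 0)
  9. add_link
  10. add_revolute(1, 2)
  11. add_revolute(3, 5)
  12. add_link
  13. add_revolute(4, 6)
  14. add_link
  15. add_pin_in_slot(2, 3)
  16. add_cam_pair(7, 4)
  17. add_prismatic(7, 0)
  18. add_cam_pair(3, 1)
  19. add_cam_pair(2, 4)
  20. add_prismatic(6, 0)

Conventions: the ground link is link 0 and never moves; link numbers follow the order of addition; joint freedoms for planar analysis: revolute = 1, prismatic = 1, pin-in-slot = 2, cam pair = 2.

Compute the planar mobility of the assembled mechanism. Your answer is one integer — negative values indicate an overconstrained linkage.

ground; <1,0,0>
#1 <2,0,0>
#2 <3,0,0>
R:0↔1 J1 <3,1,0>
#3 <4,1,0>
PS:2↔0 J2 <4,1,1>
#4 <5,1,1>
C:3↔0 J2 <5,1,2>
P:4↔0 J1 <5,2,2>
#5 <6,2,2>
R:1↔2 J1 <6,3,2>
R:3↔5 J1 <6,4,2>
#6 <7,4,2>
R:4↔6 J1 <7,5,2>
#7 <8,5,2>
PS:2↔3 J2 <8,5,3>
C:7↔4 J2 <8,5,4>
P:7↔0 J1 <8,6,4>
C:3↔1 J2 <8,6,5>
C:2↔4 J2 <8,6,6>
P:6↔0 J1 <8,7,6>
3×7 − 2×7 − 1×6 = 1

M = 1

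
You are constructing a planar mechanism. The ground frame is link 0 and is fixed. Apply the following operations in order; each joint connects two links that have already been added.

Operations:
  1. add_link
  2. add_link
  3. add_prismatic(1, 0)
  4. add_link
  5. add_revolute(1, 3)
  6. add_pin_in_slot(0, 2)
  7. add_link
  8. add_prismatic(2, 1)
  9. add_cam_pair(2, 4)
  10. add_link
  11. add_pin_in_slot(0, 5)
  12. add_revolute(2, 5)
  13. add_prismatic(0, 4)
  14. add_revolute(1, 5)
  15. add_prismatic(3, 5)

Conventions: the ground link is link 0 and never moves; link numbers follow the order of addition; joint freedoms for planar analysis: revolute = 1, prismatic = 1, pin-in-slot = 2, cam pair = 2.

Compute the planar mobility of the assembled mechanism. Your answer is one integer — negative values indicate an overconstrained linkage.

link 0 = ground. State L|J1|J2 = 1|0|0
+link1  2|0|0
+link2  3|0|0
P(1,0) f=1→J1  3|1|0
+link3  4|1|0
R(1,3) f=1→J1  4|2|0
PS(0,2) f=2→J2  4|2|1
+link4  5|2|1
P(2,1) f=1→J1  5|3|1
C(2,4) f=2→J2  5|3|2
+link5  6|3|2
PS(0,5) f=2→J2  6|3|3
R(2,5) f=1→J1  6|4|3
P(0,4) f=1→J1  6|5|3
R(1,5) f=1→J1  6|6|3
P(3,5) f=1→J1  6|7|3
M = 3(6−1)−2·7−3 = 15−14−3 = -2

M = -2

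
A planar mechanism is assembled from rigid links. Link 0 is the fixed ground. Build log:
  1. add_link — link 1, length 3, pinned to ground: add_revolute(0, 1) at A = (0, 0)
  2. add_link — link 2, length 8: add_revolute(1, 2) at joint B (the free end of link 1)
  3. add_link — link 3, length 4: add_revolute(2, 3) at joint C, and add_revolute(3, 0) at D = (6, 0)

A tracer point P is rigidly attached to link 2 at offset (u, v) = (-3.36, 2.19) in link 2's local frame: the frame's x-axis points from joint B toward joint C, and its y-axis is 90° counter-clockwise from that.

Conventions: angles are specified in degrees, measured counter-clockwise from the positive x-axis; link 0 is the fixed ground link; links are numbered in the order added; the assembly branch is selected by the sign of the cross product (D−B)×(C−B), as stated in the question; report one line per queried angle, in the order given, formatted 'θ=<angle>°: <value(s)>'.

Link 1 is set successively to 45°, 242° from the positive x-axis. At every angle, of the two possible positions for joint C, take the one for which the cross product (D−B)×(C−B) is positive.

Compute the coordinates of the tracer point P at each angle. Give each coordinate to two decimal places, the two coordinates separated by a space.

A=(0,0), D=(6.00,0)
θ=45°: B = A + 3.00·(cos45°, sin45°) = (2.1213, 2.1213)
θ=45°: |BD| = 4.4209
θ=45°: circle(B,8.00) ∩ circle(D,4.00): a=7.6392, h=2.3753
θ=45°:   candidates: C₊=(9.9634,0.5397) cross=10.501; C₋=(7.6838,-3.6283) cross=-10.501
θ=45°:   branch + wants cross > 0 → take C=(9.9634,0.5397) (cross=10.501)
θ=45°: ex = (C−B)/|BC| = (0.9803,-0.1977); ey = (0.1977,0.9803)
θ=45°: P = B + -3.36·ex + 2.19·ey = (-0.7394,4.9324)
θ=242°: B = A + 3.00·(cos242°, sin242°) = (-1.4084, -2.6488)
θ=242°: |BD| = 7.8677
θ=242°: circle(B,8.00) ∩ circle(D,4.00): a=6.9843, h=3.9012
θ=242°:   candidates: C₊=(3.8547,3.3761) cross=30.694; C₋=(6.4816,-3.9709) cross=-30.694
θ=242°:   branch + wants cross > 0 → take C=(3.8547,3.3761) (cross=30.694)
θ=242°: ex = (C−B)/|BC| = (0.6579,0.7531); ey = (-0.7531,0.6579)
θ=242°: P = B + -3.36·ex + 2.19·ey = (-5.2682,-3.7385)

θ=45°: -0.74 4.93
θ=242°: -5.27 -3.74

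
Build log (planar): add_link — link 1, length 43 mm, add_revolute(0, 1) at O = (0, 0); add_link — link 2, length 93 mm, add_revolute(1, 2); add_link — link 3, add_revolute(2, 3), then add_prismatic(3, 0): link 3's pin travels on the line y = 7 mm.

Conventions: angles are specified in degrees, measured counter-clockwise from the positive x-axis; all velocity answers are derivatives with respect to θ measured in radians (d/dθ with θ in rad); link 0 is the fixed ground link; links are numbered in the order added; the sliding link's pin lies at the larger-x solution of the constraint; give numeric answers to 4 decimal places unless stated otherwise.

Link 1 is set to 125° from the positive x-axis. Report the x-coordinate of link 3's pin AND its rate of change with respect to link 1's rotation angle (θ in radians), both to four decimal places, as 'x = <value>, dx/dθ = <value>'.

geometry: r = 43 mm, L = 93 mm, e = 7 mm
crank pin P = (r cos θ, r sin θ) = (-24.663787, 35.223538)
h = r sin θ − e = 35.223538 − 7 = 28.223538
x = r cos θ + √(L² − h²) = -24.663787 + 88.613949 = 63.950162
dx/dθ = −r sin θ − h·r cos θ/√(L² − h²) (θ in radians; h = 28.223538) = -27.368123

x = 63.9502, dx/dθ = -27.3681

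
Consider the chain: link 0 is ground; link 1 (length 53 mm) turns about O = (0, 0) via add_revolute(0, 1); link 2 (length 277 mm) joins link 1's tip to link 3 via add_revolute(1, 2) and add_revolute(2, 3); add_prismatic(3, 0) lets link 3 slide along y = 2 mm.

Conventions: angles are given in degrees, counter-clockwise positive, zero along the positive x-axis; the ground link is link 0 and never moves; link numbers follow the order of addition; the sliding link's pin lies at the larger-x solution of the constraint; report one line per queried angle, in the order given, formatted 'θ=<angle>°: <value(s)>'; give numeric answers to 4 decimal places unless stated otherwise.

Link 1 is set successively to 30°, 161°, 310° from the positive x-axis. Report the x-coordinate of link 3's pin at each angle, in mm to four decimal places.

geometry: r = 53 mm, L = 277 mm, e = 2 mm
θ=30°: crank pin P = (r cos θ, r sin θ) = (45.899346, 26.500000)
θ=30°: h = r sin θ − e = 26.500000 − 2 = 24.500000
θ=30°: x = r cos θ + √(L² − h²) = 45.899346 + 275.914389 = 321.813735
θ=161°: crank pin P = (r cos θ, r sin θ) = (-50.112485, 17.255112)
θ=161°: h = r sin θ − e = 17.255112 − 2 = 15.255112
θ=161°: x = r cos θ + √(L² − h²) = -50.112485 + 276.579612 = 226.467127
θ=310°: crank pin P = (r cos θ, r sin θ) = (34.067743, -40.600355)
θ=310°: h = r sin θ − e = -40.600355 − 2 = -42.600355
θ=310°: x = r cos θ + √(L² − h²) = 34.067743 + 273.704603 = 307.772346

θ=30°: 321.8137
θ=161°: 226.4671
θ=310°: 307.7723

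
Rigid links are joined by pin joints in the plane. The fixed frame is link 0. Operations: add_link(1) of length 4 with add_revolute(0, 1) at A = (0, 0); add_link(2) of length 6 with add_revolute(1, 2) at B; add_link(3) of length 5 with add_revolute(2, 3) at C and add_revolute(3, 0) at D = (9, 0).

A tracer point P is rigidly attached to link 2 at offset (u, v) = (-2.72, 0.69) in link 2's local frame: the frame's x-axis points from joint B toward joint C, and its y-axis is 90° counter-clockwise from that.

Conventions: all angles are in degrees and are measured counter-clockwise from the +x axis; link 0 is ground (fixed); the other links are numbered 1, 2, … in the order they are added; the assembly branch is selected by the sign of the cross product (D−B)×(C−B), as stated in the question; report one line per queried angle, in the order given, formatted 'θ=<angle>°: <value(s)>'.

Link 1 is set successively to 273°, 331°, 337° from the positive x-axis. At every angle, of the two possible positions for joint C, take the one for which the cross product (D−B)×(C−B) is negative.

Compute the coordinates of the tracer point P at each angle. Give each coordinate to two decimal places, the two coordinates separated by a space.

A=(0,0), D=(9.00,0)
θ=273°: B = A + 4.00·(cos273°, sin273°) = (0.2093, -3.9945)
θ=273°: |BD| = 9.6557
θ=273°: circle(B,6.00) ∩ circle(D,5.00): a=5.3974, h=2.6206
θ=273°:   candidates: C₊=(4.0391,0.6242) cross=25.304; C₋=(6.2074,-4.1475) cross=-25.304
θ=273°:   branch - wants cross < 0 → take C=(6.2074,-4.1475) (cross=-25.304)
θ=273°: ex = (C−B)/|BC| = (0.9997,-0.0255); ey = (0.0255,0.9997)
θ=273°: P = B + -2.72·ex + 0.69·ey = (-2.4922,-3.2354)
θ=331°: B = A + 4.00·(cos331°, sin331°) = (3.4985, -1.9392)
θ=331°: |BD| = 5.8333
θ=331°: circle(B,6.00) ∩ circle(D,5.00): a=3.8595, h=4.5939
θ=331°:   candidates: C₊=(5.6113,3.6765) cross=26.798; C₋=(8.6657,-4.9888) cross=-26.798
θ=331°:   branch - wants cross < 0 → take C=(8.6657,-4.9888) (cross=-26.798)
θ=331°: ex = (C−B)/|BC| = (0.8612,-0.5083); ey = (0.5083,0.8612)
θ=331°: P = B + -2.72·ex + 0.69·ey = (1.5067,0.0375)
θ=337°: B = A + 4.00·(cos337°, sin337°) = (3.6820, -1.5629)
θ=337°: |BD| = 5.5429
θ=337°: circle(B,6.00) ∩ circle(D,5.00): a=3.7637, h=4.6727
θ=337°:   candidates: C₊=(5.9754,3.9815) cross=25.900; C₋=(8.6106,-4.9848) cross=-25.900
θ=337°:   branch - wants cross < 0 → take C=(8.6106,-4.9848) (cross=-25.900)
θ=337°: ex = (C−B)/|BC| = (0.8214,-0.5703); ey = (0.5703,0.8214)
θ=337°: P = B + -2.72·ex + 0.69·ey = (1.8413,0.5551)

θ=273°: -2.49 -3.24
θ=331°: 1.51 0.04
θ=337°: 1.84 0.56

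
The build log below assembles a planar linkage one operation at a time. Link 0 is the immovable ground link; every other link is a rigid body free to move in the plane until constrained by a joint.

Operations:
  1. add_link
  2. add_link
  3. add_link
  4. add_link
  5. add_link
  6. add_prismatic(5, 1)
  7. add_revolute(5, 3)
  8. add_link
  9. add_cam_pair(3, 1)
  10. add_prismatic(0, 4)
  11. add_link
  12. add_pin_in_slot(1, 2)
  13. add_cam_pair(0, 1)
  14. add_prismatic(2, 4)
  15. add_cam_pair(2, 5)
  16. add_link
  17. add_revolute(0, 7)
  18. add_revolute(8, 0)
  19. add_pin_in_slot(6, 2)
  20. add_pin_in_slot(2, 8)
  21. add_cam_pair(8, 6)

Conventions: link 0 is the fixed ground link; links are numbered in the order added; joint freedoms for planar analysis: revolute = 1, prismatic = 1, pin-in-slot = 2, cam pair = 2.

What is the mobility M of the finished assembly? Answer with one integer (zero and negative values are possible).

(L,J1,J2)=(1,0,0); link0 fixed
link1: (2,0,0)
link2: (3,0,0)
link3: (4,0,0)
link4: (5,0,0)
link5: (6,0,0)
P 5-1 [J1]: (6,1,0)
R 5-3 [J1]: (6,2,0)
link6: (7,2,0)
C 3-1 [J2]: (7,2,1)
P 0-4 [J1]: (7,3,1)
link7: (8,3,1)
PS 1-2 [J2]: (8,3,2)
C 0-1 [J2]: (8,3,3)
P 2-4 [J1]: (8,4,3)
C 2-5 [J2]: (8,4,4)
link8: (9,4,4)
R 0-7 [J1]: (9,5,4)
R 8-0 [J1]: (9,6,4)
PS 6-2 [J2]: (9,6,5)
PS 2-8 [J2]: (9,6,6)
C 8-6 [J2]: (9,6,7)
Grübler: 3·8 − 2·6 − 7 = 5

M = 5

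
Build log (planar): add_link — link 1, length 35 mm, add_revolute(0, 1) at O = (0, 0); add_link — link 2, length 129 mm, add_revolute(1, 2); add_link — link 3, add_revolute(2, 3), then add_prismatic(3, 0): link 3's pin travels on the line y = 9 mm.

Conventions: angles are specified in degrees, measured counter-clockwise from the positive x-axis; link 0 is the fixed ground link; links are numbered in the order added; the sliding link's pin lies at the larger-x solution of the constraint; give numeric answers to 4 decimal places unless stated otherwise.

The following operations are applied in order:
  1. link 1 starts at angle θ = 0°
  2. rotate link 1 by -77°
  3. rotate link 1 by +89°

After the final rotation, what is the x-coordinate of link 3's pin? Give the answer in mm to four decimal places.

geometry: r = 35 mm, L = 129 mm, e = 9 mm; θ starts at 0°
rotate link 1 by -77°: θ ← 0° -77° = -77°
rotate link 1 by +89°: θ ← -77° +89° = 12°
crank pin P = (r cos θ, r sin θ) = (34.235166, 7.276909)
h = r sin θ − e = 7.276909 − 9 = -1.723091
x = r cos θ + √(L² − h²) = 34.235166 + 128.988492 = 163.223658

163.2237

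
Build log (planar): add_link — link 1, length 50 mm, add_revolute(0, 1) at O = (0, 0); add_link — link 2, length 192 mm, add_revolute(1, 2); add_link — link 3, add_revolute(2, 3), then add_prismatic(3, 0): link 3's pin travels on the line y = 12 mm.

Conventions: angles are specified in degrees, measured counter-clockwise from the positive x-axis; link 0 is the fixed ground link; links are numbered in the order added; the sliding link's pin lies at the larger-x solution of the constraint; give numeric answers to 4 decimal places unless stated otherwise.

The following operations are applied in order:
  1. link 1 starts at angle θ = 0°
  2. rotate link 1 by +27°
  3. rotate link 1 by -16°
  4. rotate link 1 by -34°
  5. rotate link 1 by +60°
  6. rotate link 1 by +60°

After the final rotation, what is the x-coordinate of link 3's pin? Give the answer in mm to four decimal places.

geometry: r = 50 mm, L = 192 mm, e = 12 mm; θ starts at 0°
rotate link 1 by +27°: θ ← 0° +27° = 27°
rotate link 1 by -16°: θ ← 27° -16° = 11°
rotate link 1 by -34°: θ ← 11° -34° = -23°
rotate link 1 by +60°: θ ← -23° +60° = 37°
rotate link 1 by +60°: θ ← 37° +60° = 97°
crank pin P = (r cos θ, r sin θ) = (-6.093467, 49.627308)
h = r sin θ − e = 49.627308 − 12 = 37.627308
x = r cos θ + √(L² − h²) = -6.093467 + 188.276886 = 182.183419

182.1834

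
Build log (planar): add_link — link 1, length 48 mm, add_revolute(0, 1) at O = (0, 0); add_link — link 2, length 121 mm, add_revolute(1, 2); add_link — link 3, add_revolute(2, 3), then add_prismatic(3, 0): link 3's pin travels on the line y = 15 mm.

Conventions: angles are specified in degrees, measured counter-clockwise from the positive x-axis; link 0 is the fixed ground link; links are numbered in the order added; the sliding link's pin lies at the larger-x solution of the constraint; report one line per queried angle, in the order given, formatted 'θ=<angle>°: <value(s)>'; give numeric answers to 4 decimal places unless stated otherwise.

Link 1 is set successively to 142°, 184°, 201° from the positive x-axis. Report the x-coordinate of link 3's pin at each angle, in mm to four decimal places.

geometry: r = 48 mm, L = 121 mm, e = 15 mm
θ=142°: crank pin P = (r cos θ, r sin θ) = (-37.824516, 29.551751)
θ=142°: h = r sin θ − e = 29.551751 − 15 = 14.551751
θ=142°: x = r cos θ + √(L² − h²) = -37.824516 + 120.121799 = 82.297283
θ=184°: crank pin P = (r cos θ, r sin θ) = (-47.883074, -3.348311)
θ=184°: h = r sin θ − e = -3.348311 − 15 = -18.348311
θ=184°: x = r cos θ + √(L² − h²) = -47.883074 + 119.600750 = 71.717676
θ=201°: crank pin P = (r cos θ, r sin θ) = (-44.811860, -17.201662)
θ=201°: h = r sin θ − e = -17.201662 − 15 = -32.201662
θ=201°: x = r cos θ + √(L² − h²) = -44.811860 + 116.636414 = 71.824553

θ=142°: 82.2973
θ=184°: 71.7177
θ=201°: 71.8246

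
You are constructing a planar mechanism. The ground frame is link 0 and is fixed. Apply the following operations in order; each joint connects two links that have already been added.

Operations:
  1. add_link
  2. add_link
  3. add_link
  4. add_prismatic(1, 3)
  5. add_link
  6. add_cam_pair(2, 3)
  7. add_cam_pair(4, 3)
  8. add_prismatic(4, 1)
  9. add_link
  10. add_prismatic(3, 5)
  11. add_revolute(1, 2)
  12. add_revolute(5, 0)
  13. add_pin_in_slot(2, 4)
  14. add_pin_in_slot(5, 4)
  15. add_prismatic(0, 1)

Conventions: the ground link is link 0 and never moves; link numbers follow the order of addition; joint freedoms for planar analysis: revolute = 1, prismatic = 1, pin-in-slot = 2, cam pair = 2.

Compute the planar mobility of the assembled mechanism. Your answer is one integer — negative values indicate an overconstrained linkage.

(L,J1,J2)=(1,0,0); link0 fixed
link1: (2,0,0)
link2: (3,0,0)
link3: (4,0,0)
P 1-3 [J1]: (4,1,0)
link4: (5,1,0)
C 2-3 [J2]: (5,1,1)
C 4-3 [J2]: (5,1,2)
P 4-1 [J1]: (5,2,2)
link5: (6,2,2)
P 3-5 [J1]: (6,3,2)
R 1-2 [J1]: (6,4,2)
R 5-0 [J1]: (6,5,2)
PS 2-4 [J2]: (6,5,3)
PS 5-4 [J2]: (6,5,4)
P 0-1 [J1]: (6,6,4)
Grübler: 3·5 − 2·6 − 4 = -1

M = -1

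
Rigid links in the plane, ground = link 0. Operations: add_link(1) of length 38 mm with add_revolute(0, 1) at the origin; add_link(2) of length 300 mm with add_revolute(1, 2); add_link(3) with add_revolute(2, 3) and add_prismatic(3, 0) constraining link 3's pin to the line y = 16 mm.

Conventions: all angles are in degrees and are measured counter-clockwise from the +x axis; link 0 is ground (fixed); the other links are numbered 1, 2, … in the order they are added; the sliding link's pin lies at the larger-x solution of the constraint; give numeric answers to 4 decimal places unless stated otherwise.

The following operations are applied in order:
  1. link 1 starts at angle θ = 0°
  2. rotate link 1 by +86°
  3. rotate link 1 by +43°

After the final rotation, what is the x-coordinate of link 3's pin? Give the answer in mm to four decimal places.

geometry: r = 38 mm, L = 300 mm, e = 16 mm; θ starts at 0°
rotate link 1 by +86°: θ ← 0° +86° = 86°
rotate link 1 by +43°: θ ← 86° +43° = 129°
crank pin P = (r cos θ, r sin θ) = (-23.914175, 29.531547)
h = r sin θ − e = 29.531547 − 16 = 13.531547
x = r cos θ + √(L² − h²) = -23.914175 + 299.694673 = 275.780499

275.7805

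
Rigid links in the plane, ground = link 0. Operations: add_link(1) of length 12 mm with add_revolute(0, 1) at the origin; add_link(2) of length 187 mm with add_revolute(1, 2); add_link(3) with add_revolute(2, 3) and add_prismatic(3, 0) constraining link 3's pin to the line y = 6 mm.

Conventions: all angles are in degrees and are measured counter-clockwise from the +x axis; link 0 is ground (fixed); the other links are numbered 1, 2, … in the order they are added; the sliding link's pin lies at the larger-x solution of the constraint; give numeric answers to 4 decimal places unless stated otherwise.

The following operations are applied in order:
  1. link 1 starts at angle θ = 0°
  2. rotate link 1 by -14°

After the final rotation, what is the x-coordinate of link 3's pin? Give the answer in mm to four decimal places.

geometry: r = 12 mm, L = 187 mm, e = 6 mm; θ starts at 0°
rotate link 1 by -14°: θ ← 0° -14° = -14°
crank pin P = (r cos θ, r sin θ) = (11.643549, -2.903063)
h = r sin θ − e = -2.903063 − 6 = -8.903063
x = r cos θ + √(L² − h²) = 11.643549 + 186.787943 = 198.431491

198.4315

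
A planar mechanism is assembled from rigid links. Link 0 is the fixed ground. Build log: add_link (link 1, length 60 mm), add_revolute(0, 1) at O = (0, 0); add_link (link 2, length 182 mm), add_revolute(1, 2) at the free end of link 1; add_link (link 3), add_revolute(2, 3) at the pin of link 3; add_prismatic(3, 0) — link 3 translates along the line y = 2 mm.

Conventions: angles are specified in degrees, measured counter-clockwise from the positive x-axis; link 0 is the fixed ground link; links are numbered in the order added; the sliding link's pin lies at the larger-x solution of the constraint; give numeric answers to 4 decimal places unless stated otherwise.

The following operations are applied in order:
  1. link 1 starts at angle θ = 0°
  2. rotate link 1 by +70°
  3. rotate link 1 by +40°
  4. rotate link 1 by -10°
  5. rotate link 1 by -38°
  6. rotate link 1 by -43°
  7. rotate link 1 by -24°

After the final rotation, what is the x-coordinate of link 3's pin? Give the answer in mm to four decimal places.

geometry: r = 60 mm, L = 182 mm, e = 2 mm; θ starts at 0°
rotate link 1 by +70°: θ ← 0° +70° = 70°
rotate link 1 by +40°: θ ← 70° +40° = 110°
rotate link 1 by -10°: θ ← 110° -10° = 100°
rotate link 1 by -38°: θ ← 100° -38° = 62°
rotate link 1 by -43°: θ ← 62° -43° = 19°
rotate link 1 by -24°: θ ← 19° -24° = -5°
crank pin P = (r cos θ, r sin θ) = (59.771682, -5.229345)
h = r sin θ − e = -5.229345 − 2 = -7.229345
x = r cos θ + √(L² − h²) = 59.771682 + 181.856362 = 241.628044

241.6280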